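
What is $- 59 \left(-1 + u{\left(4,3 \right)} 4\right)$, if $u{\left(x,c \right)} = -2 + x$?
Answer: $-413$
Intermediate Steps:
$- 59 \left(-1 + u{\left(4,3 \right)} 4\right) = - 59 \left(-1 + \left(-2 + 4\right) 4\right) = - 59 \left(-1 + 2 \cdot 4\right) = - 59 \left(-1 + 8\right) = \left(-59\right) 7 = -413$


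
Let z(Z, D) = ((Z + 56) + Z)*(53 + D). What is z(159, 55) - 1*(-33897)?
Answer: 74289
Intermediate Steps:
z(Z, D) = (53 + D)*(56 + 2*Z) (z(Z, D) = ((56 + Z) + Z)*(53 + D) = (56 + 2*Z)*(53 + D) = (53 + D)*(56 + 2*Z))
z(159, 55) - 1*(-33897) = (2968 + 56*55 + 106*159 + 2*55*159) - 1*(-33897) = (2968 + 3080 + 16854 + 17490) + 33897 = 40392 + 33897 = 74289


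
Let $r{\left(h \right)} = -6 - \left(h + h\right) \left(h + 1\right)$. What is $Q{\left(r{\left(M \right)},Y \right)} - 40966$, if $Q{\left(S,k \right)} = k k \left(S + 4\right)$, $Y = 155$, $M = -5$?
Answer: $-1050016$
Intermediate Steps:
$r{\left(h \right)} = -6 - 2 h \left(1 + h\right)$
$Q{\left(S,k \right)} = k^{2} \left(4 + S\right)$
$Q{\left(r{\left(M \right)},Y \right)} - 40966 = 155^{2} \left(4 - \left(-4 + 50\right)\right) - 40966 = 24025 \left(4 - 46\right) - 40966 = 24025 \left(-42\right) - 40966 = -1009050 - 40966 = -1050016$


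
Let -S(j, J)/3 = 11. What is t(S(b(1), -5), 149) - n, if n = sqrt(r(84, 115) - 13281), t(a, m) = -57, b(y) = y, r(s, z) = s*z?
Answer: -57 - I*sqrt(3621) ≈ -57.0 - 60.175*I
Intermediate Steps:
S(j, J) = -33 (S(j, J) = -3*11 = -33)
n = I*sqrt(3621) (n = sqrt(84*115 - 13281) = sqrt(9660 - 13281) = sqrt(-3621) = I*sqrt(3621) ≈ 60.175*I)
t(S(b(1), -5), 149) - n = -57 - I*sqrt(3621)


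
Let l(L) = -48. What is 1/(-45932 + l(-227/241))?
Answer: -1/45980 ≈ -2.1749e-5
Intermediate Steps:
1/(-45932 + l(-227/241)) = 1/(-45932 - 48) = 1/(-45980) = -1/45980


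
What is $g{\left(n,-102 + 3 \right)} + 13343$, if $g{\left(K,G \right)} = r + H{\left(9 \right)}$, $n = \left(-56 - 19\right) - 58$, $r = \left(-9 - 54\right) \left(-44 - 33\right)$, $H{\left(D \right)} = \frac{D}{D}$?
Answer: $18195$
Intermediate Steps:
$H{\left(D \right)} = 1$
$r = 4851$ ($r = \left(-63\right) \left(-77\right) = 4851$)
$n = -133$ ($n = -75 - 58 = -133$)
$g{\left(K,G \right)} = 4852$ ($g{\left(K,G \right)} = 4851 + 1 = 4852$)
$g{\left(n,-102 + 3 \right)} + 13343 = 4852 + 13343 = 18195$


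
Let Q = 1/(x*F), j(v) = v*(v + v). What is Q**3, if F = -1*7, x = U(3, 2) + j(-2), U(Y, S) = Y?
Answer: -1/456533 ≈ -2.1904e-6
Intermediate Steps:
j(v) = 2*v**2 (j(v) = v*(2*v) = 2*v**2)
x = 11 (x = 3 + 2*(-2)**2 = 3 + 2*4 = 3 + 8 = 11)
F = -7
Q = -1/77 (Q = 1/(11*(-7)) = 1/(-77) = -1/77 ≈ -0.012987)
Q**3 = (-1/77)**3 = -1/456533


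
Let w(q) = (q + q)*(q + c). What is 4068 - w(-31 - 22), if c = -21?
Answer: -3776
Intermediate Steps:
w(q) = 2*q*(-21 + q) (w(q) = (q + q)*(q - 21) = (2*q)*(-21 + q) = 2*q*(-21 + q))
4068 - w(-31 - 22) = 4068 - 2*(-31 - 22)*(-21 + (-31 - 22)) = 4068 - 2*(-53)*(-21 - 53) = 4068 - 2*(-53)*(-74) = 4068 - 1*7844 = 4068 - 7844 = -3776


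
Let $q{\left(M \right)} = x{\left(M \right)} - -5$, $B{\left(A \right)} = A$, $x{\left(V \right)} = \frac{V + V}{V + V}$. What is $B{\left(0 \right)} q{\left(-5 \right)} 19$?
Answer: $0$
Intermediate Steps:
$x{\left(V \right)} = 1$ ($x{\left(V \right)} = \frac{2 V}{2 V} = 2 V \frac{1}{2 V} = 1$)
$q{\left(M \right)} = 6$ ($q{\left(M \right)} = 1 - -5 = 1 + 5 = 6$)
$B{\left(0 \right)} q{\left(-5 \right)} 19 = 0 \cdot 6 \cdot 19 = 0 \cdot 19 = 0$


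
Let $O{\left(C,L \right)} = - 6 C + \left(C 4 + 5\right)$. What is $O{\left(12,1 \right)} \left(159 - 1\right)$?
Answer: $-3002$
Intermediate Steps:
$O{\left(C,L \right)} = 5 - 2 C$ ($O{\left(C,L \right)} = - 6 C + \left(4 C + 5\right) = - 6 C + \left(5 + 4 C\right) = 5 - 2 C$)
$O{\left(12,1 \right)} \left(159 - 1\right) = \left(5 - 24\right) \left(159 - 1\right) = \left(5 - 24\right) 158 = \left(-19\right) 158 = -3002$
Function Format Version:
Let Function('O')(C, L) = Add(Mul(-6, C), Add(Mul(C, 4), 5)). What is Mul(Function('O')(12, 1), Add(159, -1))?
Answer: -3002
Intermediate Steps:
Function('O')(C, L) = Add(5, Mul(-2, C)) (Function('O')(C, L) = Add(Mul(-6, C), Add(Mul(4, C), 5)) = Add(Mul(-6, C), Add(5, Mul(4, C))) = Add(5, Mul(-2, C)))
Mul(Function('O')(12, 1), Add(159, -1)) = Mul(Add(5, Mul(-2, 12)), Add(159, -1)) = Mul(Add(5, -24), 158) = Mul(-19, 158) = -3002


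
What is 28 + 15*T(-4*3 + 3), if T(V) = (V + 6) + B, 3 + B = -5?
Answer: -137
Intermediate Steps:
B = -8 (B = -3 - 5 = -8)
T(V) = -2 + V (T(V) = (V + 6) - 8 = (6 + V) - 8 = -2 + V)
28 + 15*T(-4*3 + 3) = 28 + 15*(-2 + (-4*3 + 3)) = 28 + 15*(-2 + (-12 + 3)) = 28 + 15*(-2 - 9) = 28 + 15*(-11) = 28 - 165 = -137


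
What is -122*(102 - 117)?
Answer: 1830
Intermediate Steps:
-122*(102 - 117) = -122*(-15) = 1830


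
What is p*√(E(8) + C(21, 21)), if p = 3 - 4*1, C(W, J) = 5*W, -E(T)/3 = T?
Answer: -9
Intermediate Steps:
E(T) = -3*T
p = -1 (p = 3 - 4 = -1)
p*√(E(8) + C(21, 21)) = -√(-3*8 + 5*21) = -√(-24 + 105) = -√81 = -1*9 = -9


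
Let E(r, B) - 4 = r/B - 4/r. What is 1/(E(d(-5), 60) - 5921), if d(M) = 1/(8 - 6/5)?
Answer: -2040/12126163 ≈ -0.00016823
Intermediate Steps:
d(M) = 5/34 (d(M) = 1/(8 - 6*⅕) = 1/(8 - 6/5) = 1/(34/5) = 5/34)
E(r, B) = 4 - 4/r + r/B (E(r, B) = 4 + (r/B - 4/r) = 4 + (-4/r + r/B) = 4 - 4/r + r/B)
1/(E(d(-5), 60) - 5921) = 1/((4 - 4/5/34 + (5/34)/60) - 5921) = 1/((4 - 4*34/5 + (5/34)*(1/60)) - 5921) = 1/((4 - 136/5 + 1/408) - 5921) = 1/(-47323/2040 - 5921) = 1/(-12126163/2040) = -2040/12126163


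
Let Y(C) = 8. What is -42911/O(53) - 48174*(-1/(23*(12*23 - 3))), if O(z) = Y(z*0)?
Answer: -12812037/2392 ≈ -5356.2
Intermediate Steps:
O(z) = 8
-42911/O(53) - 48174*(-1/(23*(12*23 - 3))) = -42911/8 - 48174*(-1/(23*(12*23 - 3))) = -42911*1/8 - 48174*(-1/(23*(276 - 3))) = -42911/8 - 48174/((-23*273)) = -42911/8 - 48174/(-6279) = -42911/8 - 48174*(-1/6279) = -42911/8 + 2294/299 = -12812037/2392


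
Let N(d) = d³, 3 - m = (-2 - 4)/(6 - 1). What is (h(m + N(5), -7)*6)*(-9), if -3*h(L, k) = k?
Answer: -126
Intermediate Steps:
m = 21/5 (m = 3 - (-2 - 4)/(6 - 1) = 3 - (-6)/5 = 3 - 1*(-6/5) = 3 + 6/5 = 21/5 ≈ 4.2000)
h(L, k) = -k/3
(h(m + N(5), -7)*6)*(-9) = (-⅓*(-7)*6)*(-9) = ((7/3)*6)*(-9) = 14*(-9) = -126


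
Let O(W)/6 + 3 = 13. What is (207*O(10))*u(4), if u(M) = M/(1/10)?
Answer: 496800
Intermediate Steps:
O(W) = 60 (O(W) = -18 + 6*13 = -18 + 78 = 60)
u(M) = 10*M (u(M) = M/(1/10) = M*10 = 10*M)
(207*O(10))*u(4) = (207*60)*(10*4) = 12420*40 = 496800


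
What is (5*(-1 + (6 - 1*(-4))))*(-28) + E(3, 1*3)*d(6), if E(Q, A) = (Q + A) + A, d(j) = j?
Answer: -1206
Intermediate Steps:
E(Q, A) = Q + 2*A (E(Q, A) = (A + Q) + A = Q + 2*A)
(5*(-1 + (6 - 1*(-4))))*(-28) + E(3, 1*3)*d(6) = (5*(-1 + (6 - 1*(-4))))*(-28) + (3 + 2*(1*3))*6 = (5*(-1 + (6 + 4)))*(-28) + (3 + 2*3)*6 = (5*(-1 + 10))*(-28) + (3 + 6)*6 = (5*9)*(-28) + 9*6 = 45*(-28) + 54 = -1260 + 54 = -1206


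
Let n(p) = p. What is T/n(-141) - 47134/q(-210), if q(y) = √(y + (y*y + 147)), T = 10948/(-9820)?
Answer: 2737/346155 - 47134*√4893/14679 ≈ -224.60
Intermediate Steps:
T = -2737/2455 (T = 10948*(-1/9820) = -2737/2455 ≈ -1.1149)
q(y) = √(147 + y + y²) (q(y) = √(y + (y² + 147)) = √(y + (147 + y²)) = √(147 + y + y²))
T/n(-141) - 47134/q(-210) = -2737/2455/(-141) - 47134/√(147 - 210 + (-210)²) = -2737/2455*(-1/141) - 47134/√(147 - 210 + 44100) = 2737/346155 - 47134*√4893/14679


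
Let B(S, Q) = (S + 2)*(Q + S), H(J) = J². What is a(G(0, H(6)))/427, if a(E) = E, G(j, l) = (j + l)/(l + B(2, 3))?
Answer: 9/5978 ≈ 0.0015055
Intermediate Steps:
B(S, Q) = (2 + S)*(Q + S)
G(j, l) = (j + l)/(20 + l) (G(j, l) = (j + l)/(l + (2² + 2*3 + 2*2 + 3*2)) = (j + l)/(l + (4 + 6 + 4 + 6)) = (j + l)/(l + 20) = (j + l)/(20 + l))
a(G(0, H(6)))/427 = ((0 + 6²)/(20 + 6²))/427 = ((0 + 36)/(20 + 36))*(1/427) = (36/56)*(1/427) = ((1/56)*36)*(1/427) = (9/14)*(1/427) = 9/5978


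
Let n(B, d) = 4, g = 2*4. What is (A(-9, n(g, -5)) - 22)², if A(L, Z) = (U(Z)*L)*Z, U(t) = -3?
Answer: 7396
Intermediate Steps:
g = 8
A(L, Z) = -3*L*Z (A(L, Z) = (-3*L)*Z = -3*L*Z)
(A(-9, n(g, -5)) - 22)² = (-3*(-9)*4 - 22)² = (108 - 22)² = 86² = 7396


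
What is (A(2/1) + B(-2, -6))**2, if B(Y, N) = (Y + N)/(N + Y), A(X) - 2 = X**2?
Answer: 49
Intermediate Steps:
A(X) = 2 + X**2
B(Y, N) = 1 (B(Y, N) = (N + Y)/(N + Y) = 1)
(A(2/1) + B(-2, -6))**2 = ((2 + (2/1)**2) + 1)**2 = ((2 + (2*1)**2) + 1)**2 = ((2 + 2**2) + 1)**2 = ((2 + 4) + 1)**2 = (6 + 1)**2 = 7**2 = 49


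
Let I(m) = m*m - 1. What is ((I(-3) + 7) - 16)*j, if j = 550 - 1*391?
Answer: -159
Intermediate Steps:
I(m) = -1 + m**2 (I(m) = m**2 - 1 = -1 + m**2)
j = 159 (j = 550 - 391 = 159)
((I(-3) + 7) - 16)*j = (((-1 + (-3)**2) + 7) - 16)*159 = (((-1 + 9) + 7) - 16)*159 = ((8 + 7) - 16)*159 = (15 - 16)*159 = -1*159 = -159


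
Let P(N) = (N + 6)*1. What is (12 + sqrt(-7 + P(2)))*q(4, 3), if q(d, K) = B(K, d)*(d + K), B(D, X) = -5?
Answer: -455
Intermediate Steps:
P(N) = 6 + N (P(N) = (6 + N)*1 = 6 + N)
q(d, K) = -5*K - 5*d (q(d, K) = -5*(d + K) = -5*(K + d) = -5*K - 5*d)
(12 + sqrt(-7 + P(2)))*q(4, 3) = (12 + sqrt(-7 + (6 + 2)))*(-5*3 - 5*4) = (12 + sqrt(-7 + 8))*(-15 - 20) = (12 + sqrt(1))*(-35) = (12 + 1)*(-35) = 13*(-35) = -455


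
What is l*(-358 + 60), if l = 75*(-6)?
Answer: 134100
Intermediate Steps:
l = -450
l*(-358 + 60) = -450*(-358 + 60) = -450*(-298) = 134100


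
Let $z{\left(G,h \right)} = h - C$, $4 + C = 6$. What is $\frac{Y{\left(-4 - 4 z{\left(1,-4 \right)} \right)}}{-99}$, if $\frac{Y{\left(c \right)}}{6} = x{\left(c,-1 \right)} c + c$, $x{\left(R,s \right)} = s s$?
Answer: $- \frac{80}{33} \approx -2.4242$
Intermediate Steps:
$C = 2$ ($C = -4 + 6 = 2$)
$x{\left(R,s \right)} = s^{2}$
$z{\left(G,h \right)} = -2 + h$ ($z{\left(G,h \right)} = h - 2 = -2 + h$)
$Y{\left(c \right)} = 12 c$ ($Y{\left(c \right)} = 6 \left(\left(-1\right)^{2} c + c\right) = 6 \left(1 c + c\right) = 6 \left(c + c\right) = 6 \cdot 2 c = 12 c$)
$\frac{Y{\left(-4 - 4 z{\left(1,-4 \right)} \right)}}{-99} = \frac{12 \left(-4 - 4 \left(-2 - 4\right)\right)}{-99} = 12 \left(-4 - -24\right) \left(- \frac{1}{99}\right) = 12 \left(-4 + 24\right) \left(- \frac{1}{99}\right) = 12 \cdot 20 \left(- \frac{1}{99}\right) = 240 \left(- \frac{1}{99}\right) = - \frac{80}{33}$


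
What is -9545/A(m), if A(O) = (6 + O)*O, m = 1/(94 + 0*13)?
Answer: -16867924/113 ≈ -1.4927e+5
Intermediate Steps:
m = 1/94 (m = 1/(94 + 0) = 1/94 ≈ 0.010638)
A(O) = O*(6 + O)
-9545/A(m) = -9545*94/(6 + 1/94) = -9545/((1/94)*(565/94)) = -9545/565/8836 = -9545*8836/565 = -16867924/113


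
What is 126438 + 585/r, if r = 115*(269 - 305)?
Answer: 11632283/92 ≈ 1.2644e+5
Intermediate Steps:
r = -4140 (r = 115*(-36) = -4140)
126438 + 585/r = 126438 + 585/(-4140) = 126438 + 585*(-1/4140) = 126438 - 13/92 = 11632283/92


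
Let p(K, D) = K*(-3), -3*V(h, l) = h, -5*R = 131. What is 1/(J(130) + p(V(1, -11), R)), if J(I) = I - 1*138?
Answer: -1/7 ≈ -0.14286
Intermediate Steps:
R = -131/5 (R = -1/5*131 = -131/5 ≈ -26.200)
V(h, l) = -h/3
p(K, D) = -3*K
J(I) = -138 + I (J(I) = I - 138 = -138 + I)
1/(J(130) + p(V(1, -11), R)) = 1/((-138 + 130) - (-1)) = 1/(-8 - 3*(-1/3)) = 1/(-8 + 1) = 1/(-7) = -1/7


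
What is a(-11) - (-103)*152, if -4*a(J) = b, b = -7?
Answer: 62631/4 ≈ 15658.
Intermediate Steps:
a(J) = 7/4 (a(J) = -¼*(-7) = 7/4)
a(-11) - (-103)*152 = 7/4 - (-103)*152 = 7/4 - 103*(-152) = 7/4 + 15656 = 62631/4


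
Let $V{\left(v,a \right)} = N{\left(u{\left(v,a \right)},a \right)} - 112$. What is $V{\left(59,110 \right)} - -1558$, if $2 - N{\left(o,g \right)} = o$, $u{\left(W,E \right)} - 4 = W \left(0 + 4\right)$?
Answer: $1208$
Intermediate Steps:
$u{\left(W,E \right)} = 4 + 4 W$ ($u{\left(W,E \right)} = 4 + W \left(0 + 4\right) = 4 + W 4 = 4 + 4 W$)
$N{\left(o,g \right)} = 2 - o$
$V{\left(v,a \right)} = -114 - 4 v$ ($V{\left(v,a \right)} = \left(2 - \left(4 + 4 v\right)\right) - 112 = \left(-2 - 4 v\right) - 112 = -114 - 4 v$)
$V{\left(59,110 \right)} - -1558 = \left(-114 - 236\right) - -1558 = \left(-114 - 236\right) + 1558 = -350 + 1558 = 1208$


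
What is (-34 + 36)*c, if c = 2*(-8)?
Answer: -32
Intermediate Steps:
c = -16
(-34 + 36)*c = (-34 + 36)*(-16) = 2*(-16) = -32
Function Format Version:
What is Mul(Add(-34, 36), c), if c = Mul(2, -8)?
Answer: -32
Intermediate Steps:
c = -16
Mul(Add(-34, 36), c) = Mul(Add(-34, 36), -16) = Mul(2, -16) = -32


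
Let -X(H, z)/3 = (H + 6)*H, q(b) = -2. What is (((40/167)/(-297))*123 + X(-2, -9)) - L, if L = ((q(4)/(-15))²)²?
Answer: 2222700608/92998125 ≈ 23.900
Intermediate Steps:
X(H, z) = -3*H*(6 + H) (X(H, z) = -3*(H + 6)*H = -3*(6 + H)*H = -3*H*(6 + H))
L = 16/50625 (L = ((-2/(-15))²)² = ((-2*(-1/15))²)² = ((2/15)²)² = (4/225)² = 16/50625 ≈ 0.00031605)
(((40/167)/(-297))*123 + X(-2, -9)) - L = (((40/167)/(-297))*123 - 3*(-2)*(6 - 2)) - 1*16/50625 = (((40*(1/167))*(-1/297))*123 - 3*(-2)*4) - 16/50625 = (((40/167)*(-1/297))*123 + 24) - 16/50625 = (-40/49599*123 + 24) - 16/50625 = (-1640/16533 + 24) - 16/50625 = 395152/16533 - 16/50625 = 2222700608/92998125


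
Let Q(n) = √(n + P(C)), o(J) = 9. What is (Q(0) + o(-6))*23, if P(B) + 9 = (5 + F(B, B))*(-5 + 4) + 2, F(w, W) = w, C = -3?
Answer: 207 + 69*I ≈ 207.0 + 69.0*I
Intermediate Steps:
P(B) = -12 - B (P(B) = -9 + ((5 + B)*(-5 + 4) + 2) = -9 + ((5 + B)*(-1) + 2) = -9 + ((-5 - B) + 2) = -9 + (-3 - B) = -12 - B)
Q(n) = √(-9 + n) (Q(n) = √(n + (-12 - 1*(-3))) = √(n + (-12 + 3)) = √(n - 9) = √(-9 + n))
(Q(0) + o(-6))*23 = (√(-9 + 0) + 9)*23 = (√(-9) + 9)*23 = (3*I + 9)*23 = (9 + 3*I)*23 = 207 + 69*I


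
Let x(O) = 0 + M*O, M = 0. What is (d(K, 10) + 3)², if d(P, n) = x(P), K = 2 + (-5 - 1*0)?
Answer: 9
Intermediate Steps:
x(O) = 0 (x(O) = 0 + 0*O = 0 + 0 = 0)
K = -3 (K = 2 + (-5 + 0) = 2 - 5 = -3)
d(P, n) = 0
(d(K, 10) + 3)² = (0 + 3)² = 3² = 9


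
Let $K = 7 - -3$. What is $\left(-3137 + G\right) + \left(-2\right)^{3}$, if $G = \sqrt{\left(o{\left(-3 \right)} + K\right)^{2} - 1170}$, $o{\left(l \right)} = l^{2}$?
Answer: $-3145 + i \sqrt{809} \approx -3145.0 + 28.443 i$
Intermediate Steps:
$K = 10$ ($K = 7 + 3 = 10$)
$G = i \sqrt{809}$ ($G = \sqrt{\left(\left(-3\right)^{2} + 10\right)^{2} - 1170} = \sqrt{\left(9 + 10\right)^{2} - 1170} = \sqrt{19^{2} - 1170} = \sqrt{361 - 1170} = \sqrt{-809} = i \sqrt{809} \approx 28.443 i$)
$\left(-3137 + G\right) + \left(-2\right)^{3} = \left(-3137 + i \sqrt{809}\right) + \left(-2\right)^{3} = \left(-3137 + i \sqrt{809}\right) - 8 = -3145 + i \sqrt{809}$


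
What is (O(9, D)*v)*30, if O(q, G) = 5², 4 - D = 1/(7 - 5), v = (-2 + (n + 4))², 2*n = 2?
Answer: 6750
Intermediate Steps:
n = 1 (n = (½)*2 = 1)
v = 9 (v = (-2 + (1 + 4))² = (-2 + 5)² = 3² = 9)
D = 7/2 (D = 4 - 1/(7 - 5) = 4 - 1/2 = 4 - 1*½ = 4 - ½ = 7/2 ≈ 3.5000)
O(q, G) = 25
(O(9, D)*v)*30 = (25*9)*30 = 225*30 = 6750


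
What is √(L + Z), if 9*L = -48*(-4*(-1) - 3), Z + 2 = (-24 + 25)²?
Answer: I*√57/3 ≈ 2.5166*I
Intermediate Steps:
Z = -1 (Z = -2 + (-24 + 25)² = -2 + 1² = -2 + 1 = -1)
L = -16/3 (L = (-48*(-4*(-1) - 3))/9 = (-48*(4 - 3))/9 = (-48*1)/9 = (⅑)*(-48) = -16/3 ≈ -5.3333)
√(L + Z) = √(-16/3 - 1) = √(-19/3) = I*√57/3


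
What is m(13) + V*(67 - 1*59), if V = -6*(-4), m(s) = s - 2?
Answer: 203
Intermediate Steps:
m(s) = -2 + s
V = 24
m(13) + V*(67 - 1*59) = (-2 + 13) + 24*(67 - 1*59) = 11 + 24*(67 - 59) = 11 + 24*8 = 11 + 192 = 203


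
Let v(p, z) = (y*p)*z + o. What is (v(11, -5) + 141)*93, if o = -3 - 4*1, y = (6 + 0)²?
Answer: -171678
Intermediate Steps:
y = 36 (y = 6² = 36)
o = -7 (o = -3 - 4 = -7)
v(p, z) = -7 + 36*p*z (v(p, z) = (36*p)*z - 7 = 36*p*z - 7 = -7 + 36*p*z)
(v(11, -5) + 141)*93 = ((-7 + 36*11*(-5)) + 141)*93 = ((-7 - 1980) + 141)*93 = (-1987 + 141)*93 = -1846*93 = -171678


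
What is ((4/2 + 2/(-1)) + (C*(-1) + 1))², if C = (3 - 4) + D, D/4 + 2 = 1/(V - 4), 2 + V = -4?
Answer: 2704/25 ≈ 108.16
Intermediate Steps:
V = -6 (V = -2 - 4 = -6)
D = -42/5 (D = -8 + 4/(-6 - 4) = -8 + 4/(-10) = -8 + 4*(-⅒) = -8 - ⅖ = -42/5 ≈ -8.4000)
C = -47/5 (C = (3 - 4) - 42/5 = -1 - 42/5 = -47/5 ≈ -9.4000)
((4/2 + 2/(-1)) + (C*(-1) + 1))² = ((4/2 + 2/(-1)) + (-47/5*(-1) + 1))² = ((4*(½) + 2*(-1)) + (47/5 + 1))² = ((2 - 2) + 52/5)² = (0 + 52/5)² = (52/5)² = 2704/25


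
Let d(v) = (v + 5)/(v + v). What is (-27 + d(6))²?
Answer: 97969/144 ≈ 680.34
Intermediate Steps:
d(v) = (5 + v)/(2*v) (d(v) = (5 + v)/((2*v)) = (5 + v)*(1/(2*v)) = (5 + v)/(2*v))
(-27 + d(6))² = (-27 + (½)*(5 + 6)/6)² = (-27 + (½)*(⅙)*11)² = (-27 + 11/12)² = (-313/12)² = 97969/144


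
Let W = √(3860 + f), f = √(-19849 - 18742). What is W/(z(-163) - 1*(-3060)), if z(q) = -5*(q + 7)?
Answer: √(3860 + I*√38591)/3840 ≈ 0.016185 + 0.00041157*I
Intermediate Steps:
f = I*√38591 (f = √(-38591) = I*√38591 ≈ 196.45*I)
W = √(3860 + I*√38591) ≈ 62.149 + 1.5804*I
z(q) = -35 - 5*q (z(q) = -5*(7 + q) = -35 - 5*q)
W/(z(-163) - 1*(-3060)) = √(3860 + I*√38591)/((-35 - 5*(-163)) - 1*(-3060)) = √(3860 + I*√38591)/((-35 + 815) + 3060) = √(3860 + I*√38591)/(780 + 3060) = √(3860 + I*√38591)/3840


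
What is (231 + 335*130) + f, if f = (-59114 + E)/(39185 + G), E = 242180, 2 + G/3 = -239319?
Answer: 14858698276/339389 ≈ 43781.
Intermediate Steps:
G = -717963 (G = -6 + 3*(-239319) = -6 - 717957 = -717963)
f = -91533/339389 (f = (-59114 + 242180)/(39185 - 717963) = 183066/(-678778) = 183066*(-1/678778) = -91533/339389 ≈ -0.26970)
(231 + 335*130) + f = (231 + 335*130) - 91533/339389 = (231 + 43550) - 91533/339389 = 43781 - 91533/339389 = 14858698276/339389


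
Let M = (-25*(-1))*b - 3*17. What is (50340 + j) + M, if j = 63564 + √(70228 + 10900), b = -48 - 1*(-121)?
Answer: 115678 + 2*√20282 ≈ 1.1596e+5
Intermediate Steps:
b = 73 (b = -48 + 121 = 73)
M = 1774 (M = -25*(-1)*73 - 3*17 = 25*73 - 51 = 1825 - 51 = 1774)
j = 63564 + 2*√20282 (j = 63564 + √81128 = 63564 + 2*√20282 ≈ 63849.)
(50340 + j) + M = (50340 + (63564 + 2*√20282)) + 1774 = (113904 + 2*√20282) + 1774 = 115678 + 2*√20282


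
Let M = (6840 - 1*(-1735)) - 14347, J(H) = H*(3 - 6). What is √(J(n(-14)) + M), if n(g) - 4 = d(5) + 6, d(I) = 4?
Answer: 3*I*√646 ≈ 76.25*I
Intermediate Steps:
n(g) = 14 (n(g) = 4 + (4 + 6) = 4 + 10 = 14)
J(H) = -3*H (J(H) = H*(-3) = -3*H)
M = -5772 (M = (6840 + 1735) - 14347 = 8575 - 14347 = -5772)
√(J(n(-14)) + M) = √(-3*14 - 5772) = √(-42 - 5772) = √(-5814) = 3*I*√646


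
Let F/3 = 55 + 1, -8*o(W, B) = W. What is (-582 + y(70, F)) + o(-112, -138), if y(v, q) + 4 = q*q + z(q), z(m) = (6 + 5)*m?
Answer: 29500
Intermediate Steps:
o(W, B) = -W/8
z(m) = 11*m
F = 168 (F = 3*(55 + 1) = 3*56 = 168)
y(v, q) = -4 + q² + 11*q (y(v, q) = -4 + (q*q + 11*q) = -4 + (q² + 11*q) = -4 + q² + 11*q)
(-582 + y(70, F)) + o(-112, -138) = (-582 + (-4 + 168² + 11*168)) - ⅛*(-112) = (-582 + (-4 + 28224 + 1848)) + 14 = (-582 + 30068) + 14 = 29486 + 14 = 29500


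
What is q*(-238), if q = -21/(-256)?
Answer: -2499/128 ≈ -19.523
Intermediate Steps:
q = 21/256 (q = -21*(-1/256) = 21/256 ≈ 0.082031)
q*(-238) = (21/256)*(-238) = -2499/128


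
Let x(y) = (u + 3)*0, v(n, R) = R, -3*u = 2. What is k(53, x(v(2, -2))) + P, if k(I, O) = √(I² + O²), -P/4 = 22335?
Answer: -89287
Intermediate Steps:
u = -⅔ (u = -⅓*2 = -⅔ ≈ -0.66667)
P = -89340 (P = -4*22335 = -89340)
x(y) = 0 (x(y) = (-⅔ + 3)*0 = (7/3)*0 = 0)
k(53, x(v(2, -2))) + P = √(53² + 0²) - 89340 = √(2809 + 0) - 89340 = √2809 - 89340 = 53 - 89340 = -89287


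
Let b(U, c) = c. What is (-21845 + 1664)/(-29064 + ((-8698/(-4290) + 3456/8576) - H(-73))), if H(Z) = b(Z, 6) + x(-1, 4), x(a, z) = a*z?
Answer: 2900312415/4176870892 ≈ 0.69437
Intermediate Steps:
H(Z) = 2 (H(Z) = 6 - 1*4 = 6 - 4 = 2)
(-21845 + 1664)/(-29064 + ((-8698/(-4290) + 3456/8576) - H(-73))) = (-21845 + 1664)/(-29064 + ((-8698/(-4290) + 3456/8576) - 1*2)) = -20181/(-29064 + ((-8698*(-1/4290) + 3456*(1/8576)) - 2)) = -20181/(-29064 + ((4349/2145 + 27/67) - 2)) = -20181/(-29064 + (349298/143715 - 2)) = -20181/(-29064 + 61868/143715) = -20181/(-4176870892/143715) = -20181*(-143715/4176870892) = 2900312415/4176870892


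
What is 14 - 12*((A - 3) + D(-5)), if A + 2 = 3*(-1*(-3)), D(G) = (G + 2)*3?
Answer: 74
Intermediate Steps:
D(G) = 6 + 3*G (D(G) = (2 + G)*3 = 6 + 3*G)
A = 7 (A = -2 + 3*(-1*(-3)) = -2 + 3*3 = -2 + 9 = 7)
14 - 12*((A - 3) + D(-5)) = 14 - 12*((7 - 3) + (6 + 3*(-5))) = 14 - 12*(4 + (6 - 15)) = 14 - 12*(4 - 9) = 14 - 12*(-5) = 14 + 60 = 74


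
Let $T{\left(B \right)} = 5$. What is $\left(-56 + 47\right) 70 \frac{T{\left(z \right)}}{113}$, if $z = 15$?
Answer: $- \frac{3150}{113} \approx -27.876$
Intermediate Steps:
$\left(-56 + 47\right) 70 \frac{T{\left(z \right)}}{113} = \left(-56 + 47\right) 70 \cdot \frac{5}{113} = \left(-9\right) 70 \cdot 5 \cdot \frac{1}{113} = \left(-630\right) \frac{5}{113} = - \frac{3150}{113}$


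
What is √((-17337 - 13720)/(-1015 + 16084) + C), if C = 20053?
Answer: 20*√11382655461/15069 ≈ 141.60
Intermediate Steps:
√((-17337 - 13720)/(-1015 + 16084) + C) = √((-17337 - 13720)/(-1015 + 16084) + 20053) = √(-31057/15069 + 20053) = √(302147600/15069) = 20*√11382655461/15069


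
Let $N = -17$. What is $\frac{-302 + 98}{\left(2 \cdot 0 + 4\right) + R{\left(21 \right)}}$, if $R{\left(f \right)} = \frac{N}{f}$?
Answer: $- \frac{4284}{67} \approx -63.94$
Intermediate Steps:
$R{\left(f \right)} = - \frac{17}{f}$
$\frac{-302 + 98}{\left(2 \cdot 0 + 4\right) + R{\left(21 \right)}} = \frac{-302 + 98}{\left(2 \cdot 0 + 4\right) - \frac{17}{21}} = - \frac{204}{\left(0 + 4\right) - \frac{17}{21}} = - \frac{204}{4 - \frac{17}{21}} = - \frac{204}{\frac{67}{21}} = \left(-204\right) \frac{21}{67} = - \frac{4284}{67}$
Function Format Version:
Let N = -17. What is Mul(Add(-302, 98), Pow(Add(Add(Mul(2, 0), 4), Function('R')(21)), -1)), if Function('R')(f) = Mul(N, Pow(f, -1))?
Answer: Rational(-4284, 67) ≈ -63.940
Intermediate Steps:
Function('R')(f) = Mul(-17, Pow(f, -1))
Mul(Add(-302, 98), Pow(Add(Add(Mul(2, 0), 4), Function('R')(21)), -1)) = Mul(Add(-302, 98), Pow(Add(Add(Mul(2, 0), 4), Mul(-17, Pow(21, -1))), -1)) = Mul(-204, Pow(Add(Add(0, 4), Mul(-17, Rational(1, 21))), -1)) = Mul(-204, Pow(Add(4, Rational(-17, 21)), -1)) = Mul(-204, Pow(Rational(67, 21), -1)) = Mul(-204, Rational(21, 67)) = Rational(-4284, 67)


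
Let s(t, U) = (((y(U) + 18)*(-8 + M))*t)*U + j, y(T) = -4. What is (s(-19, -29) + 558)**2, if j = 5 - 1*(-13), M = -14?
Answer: 28605633424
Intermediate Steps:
j = 18 (j = 5 + 13 = 18)
s(t, U) = 18 - 308*U*t (s(t, U) = (((-4 + 18)*(-8 - 14))*t)*U + 18 = ((14*(-22))*t)*U + 18 = (-308*t)*U + 18 = -308*U*t + 18 = 18 - 308*U*t)
(s(-19, -29) + 558)**2 = ((18 - 308*(-29)*(-19)) + 558)**2 = ((18 - 169708) + 558)**2 = (-169690 + 558)**2 = (-169132)**2 = 28605633424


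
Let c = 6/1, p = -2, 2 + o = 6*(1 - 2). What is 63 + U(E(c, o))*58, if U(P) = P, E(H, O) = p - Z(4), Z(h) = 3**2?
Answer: -575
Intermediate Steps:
o = -8 (o = -2 + 6*(1 - 2) = -2 + 6*(-1) = -2 - 6 = -8)
Z(h) = 9
c = 6 (c = 6*1 = 6)
E(H, O) = -11 (E(H, O) = -2 - 1*9 = -2 - 9 = -11)
63 + U(E(c, o))*58 = 63 - 11*58 = 63 - 638 = -575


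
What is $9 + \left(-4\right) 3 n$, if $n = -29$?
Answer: $357$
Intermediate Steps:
$9 + \left(-4\right) 3 n = 9 + \left(-4\right) 3 \left(-29\right) = 9 - -348 = 9 + 348 = 357$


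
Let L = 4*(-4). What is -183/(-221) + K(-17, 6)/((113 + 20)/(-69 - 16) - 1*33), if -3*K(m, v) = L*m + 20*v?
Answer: 345257/74919 ≈ 4.6084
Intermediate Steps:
L = -16
K(m, v) = -20*v/3 + 16*m/3 (K(m, v) = -(-16*m + 20*v)/3 = -20*v/3 + 16*m/3)
-183/(-221) + K(-17, 6)/((113 + 20)/(-69 - 16) - 1*33) = -183/(-221) + (-20/3*6 + (16/3)*(-17))/((113 + 20)/(-69 - 16) - 1*33) = -183*(-1/221) + (-40 - 272/3)/(133/(-85) - 33) = 183/221 - 392/(3*(133*(-1/85) - 33)) = 183/221 - 392/(3*(-133/85 - 33)) = 183/221 - 392/(3*(-2938/85)) = 183/221 - 392/3*(-85/2938) = 183/221 + 16660/4407 = 345257/74919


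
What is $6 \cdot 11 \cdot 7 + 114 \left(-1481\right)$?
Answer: $-168372$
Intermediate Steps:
$6 \cdot 11 \cdot 7 + 114 \left(-1481\right) = 66 \cdot 7 - 168834 = 462 - 168834 = -168372$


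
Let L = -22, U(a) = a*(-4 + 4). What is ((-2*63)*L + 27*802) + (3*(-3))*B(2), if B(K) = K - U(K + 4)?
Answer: 24408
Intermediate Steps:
U(a) = 0 (U(a) = a*0 = 0)
B(K) = K (B(K) = K - 1*0 = K + 0 = K)
((-2*63)*L + 27*802) + (3*(-3))*B(2) = (-2*63*(-22) + 27*802) + (3*(-3))*2 = (-126*(-22) + 21654) - 9*2 = (2772 + 21654) - 18 = 24426 - 18 = 24408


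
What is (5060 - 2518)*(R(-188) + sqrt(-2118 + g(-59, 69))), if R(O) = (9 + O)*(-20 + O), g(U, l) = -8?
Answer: 94643744 + 2542*I*sqrt(2126) ≈ 9.4644e+7 + 1.1721e+5*I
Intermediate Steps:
R(O) = (-20 + O)*(9 + O)
(5060 - 2518)*(R(-188) + sqrt(-2118 + g(-59, 69))) = (5060 - 2518)*((-180 + (-188)**2 - 11*(-188)) + sqrt(-2118 - 8)) = 2542*((-180 + 35344 + 2068) + sqrt(-2126)) = 2542*(37232 + I*sqrt(2126)) = 94643744 + 2542*I*sqrt(2126)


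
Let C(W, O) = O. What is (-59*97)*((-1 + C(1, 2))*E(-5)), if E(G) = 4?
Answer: -22892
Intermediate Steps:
(-59*97)*((-1 + C(1, 2))*E(-5)) = (-59*97)*((-1 + 2)*4) = -5723*4 = -22892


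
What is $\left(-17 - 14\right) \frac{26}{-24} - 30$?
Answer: $\frac{43}{12} \approx 3.5833$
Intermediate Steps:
$\left(-17 - 14\right) \frac{26}{-24} - 30 = \left(-17 - 14\right) 26 \left(- \frac{1}{24}\right) - 30 = \left(-31\right) \left(- \frac{13}{12}\right) - 30 = \frac{403}{12} - 30 = \frac{43}{12}$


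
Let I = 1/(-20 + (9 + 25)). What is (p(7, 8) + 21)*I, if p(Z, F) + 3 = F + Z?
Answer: 33/14 ≈ 2.3571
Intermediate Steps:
p(Z, F) = -3 + F + Z (p(Z, F) = -3 + (F + Z) = -3 + F + Z)
I = 1/14 (I = 1/(-20 + 34) = 1/14 ≈ 0.071429)
(p(7, 8) + 21)*I = ((-3 + 8 + 7) + 21)*(1/14) = (12 + 21)*(1/14) = 33*(1/14) = 33/14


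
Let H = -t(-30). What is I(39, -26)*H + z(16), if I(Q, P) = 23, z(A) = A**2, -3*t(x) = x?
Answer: 26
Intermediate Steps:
t(x) = -x/3
H = -10 (H = -(-1)*(-30)/3 = -1*10 = -10)
I(39, -26)*H + z(16) = 23*(-10) + 16**2 = -230 + 256 = 26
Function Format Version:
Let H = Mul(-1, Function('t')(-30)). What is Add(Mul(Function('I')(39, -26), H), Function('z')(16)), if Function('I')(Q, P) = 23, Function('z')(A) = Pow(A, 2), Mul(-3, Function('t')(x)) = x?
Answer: 26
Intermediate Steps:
Function('t')(x) = Mul(Rational(-1, 3), x)
H = -10 (H = Mul(-1, Mul(Rational(-1, 3), -30)) = Mul(-1, 10) = -10)
Add(Mul(Function('I')(39, -26), H), Function('z')(16)) = Add(Mul(23, -10), Pow(16, 2)) = Add(-230, 256) = 26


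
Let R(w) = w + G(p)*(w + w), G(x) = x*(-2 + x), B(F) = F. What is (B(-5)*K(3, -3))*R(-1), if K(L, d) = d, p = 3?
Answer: -105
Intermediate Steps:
R(w) = 7*w (R(w) = w + (3*(-2 + 3))*(w + w) = w + (3*1)*(2*w) = w + 3*(2*w) = w + 6*w = 7*w)
(B(-5)*K(3, -3))*R(-1) = (-5*(-3))*(7*(-1)) = 15*(-7) = -105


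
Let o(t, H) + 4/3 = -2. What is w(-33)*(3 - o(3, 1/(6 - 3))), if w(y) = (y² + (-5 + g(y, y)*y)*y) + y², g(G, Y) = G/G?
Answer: 21736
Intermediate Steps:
o(t, H) = -10/3 (o(t, H) = -4/3 - 2 = -10/3)
g(G, Y) = 1
w(y) = 2*y² + y*(-5 + y) (w(y) = (y² + (-5 + 1*y)*y) + y² = (y² + (-5 + y)*y) + y² = (y² + y*(-5 + y)) + y² = 2*y² + y*(-5 + y))
w(-33)*(3 - o(3, 1/(6 - 3))) = (-33*(-5 + 3*(-33)))*(3 - 1*(-10/3)) = (-33*(-5 - 99))*(3 + 10/3) = -33*(-104)*(19/3) = 3432*(19/3) = 21736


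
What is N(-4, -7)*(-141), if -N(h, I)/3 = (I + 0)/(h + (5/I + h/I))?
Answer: 20727/29 ≈ 714.72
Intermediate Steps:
N(h, I) = -3*I/(h + 5/I + h/I) (N(h, I) = -3*(I + 0)/(h + (5/I + h/I)) = -3*I/(h + 5/I + h/I))
N(-4, -7)*(-141) = -3*(-7)²/(5 - 4 - 7*(-4))*(-141) = -3*49/(5 - 4 + 28)*(-141) = -3*49/29*(-141) = -3*49*1/29*(-141) = -147/29*(-141) = 20727/29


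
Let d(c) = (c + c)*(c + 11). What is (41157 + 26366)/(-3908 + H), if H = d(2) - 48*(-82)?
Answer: 67523/80 ≈ 844.04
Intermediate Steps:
d(c) = 2*c*(11 + c) (d(c) = (2*c)*(11 + c) = 2*c*(11 + c))
H = 3988 (H = 2*2*(11 + 2) - 48*(-82) = 2*2*13 + 3936 = 52 + 3936 = 3988)
(41157 + 26366)/(-3908 + H) = (41157 + 26366)/(-3908 + 3988) = 67523/80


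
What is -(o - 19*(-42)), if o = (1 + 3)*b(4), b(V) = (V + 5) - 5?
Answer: -814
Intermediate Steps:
b(V) = V (b(V) = (5 + V) - 5 = V)
o = 16 (o = (1 + 3)*4 = 4*4 = 16)
-(o - 19*(-42)) = -(16 - 19*(-42)) = -(16 + 798) = -1*814 = -814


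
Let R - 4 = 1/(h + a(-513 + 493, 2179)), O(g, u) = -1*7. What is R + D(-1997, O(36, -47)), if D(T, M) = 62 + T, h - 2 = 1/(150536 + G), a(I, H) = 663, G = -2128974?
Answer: -2540539932001/1315661269 ≈ -1931.0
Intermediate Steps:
h = 3956875/1978438 (h = 2 + 1/(150536 - 2128974) = 2 + 1/(-1978438) = 2 - 1/1978438 = 3956875/1978438 ≈ 2.0000)
O(g, u) = -7
R = 5264623514/1315661269 (R = 4 + 1/(3956875/1978438 + 663) = 4 + 1/(1315661269/1978438) = 4 + 1978438/1315661269 = 5264623514/1315661269 ≈ 4.0015)
R + D(-1997, O(36, -47)) = 5264623514/1315661269 + (62 - 1997) = 5264623514/1315661269 - 1935 = -2540539932001/1315661269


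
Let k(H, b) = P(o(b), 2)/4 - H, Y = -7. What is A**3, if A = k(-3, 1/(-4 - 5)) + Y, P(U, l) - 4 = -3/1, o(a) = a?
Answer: -3375/64 ≈ -52.734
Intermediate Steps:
P(U, l) = 1 (P(U, l) = 4 - 3/1 = 4 - 3*1 = 4 - 3 = 1)
k(H, b) = 1/4 - H
A = -15/4 (A = (1/4 - 1*(-3)) - 7 = (1/4 + 3) - 7 = 13/4 - 7 = -15/4 ≈ -3.7500)
A**3 = (-15/4)**3 = -3375/64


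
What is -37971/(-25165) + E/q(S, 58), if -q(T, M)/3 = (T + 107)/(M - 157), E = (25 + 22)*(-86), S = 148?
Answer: -223131739/427805 ≈ -521.57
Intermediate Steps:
E = -4042 (E = 47*(-86) = -4042)
q(T, M) = -3*(107 + T)/(-157 + M) (q(T, M) = -3*(T + 107)/(M - 157) = -3*(107 + T)/(-157 + M))
-37971/(-25165) + E/q(S, 58) = -37971/(-25165) - 4042*(-157 + 58)/(3*(-107 - 1*148)) = -37971*(-1/25165) - 4042*(-33/(-107 - 148)) = 37971/25165 - 4042/(3*(-1/99)*(-255)) = 37971/25165 - 4042/85/11 = 37971/25165 - 4042*11/85 = 37971/25165 - 44462/85 = -223131739/427805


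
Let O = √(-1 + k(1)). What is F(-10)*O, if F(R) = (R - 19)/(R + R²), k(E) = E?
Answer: 0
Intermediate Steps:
F(R) = (-19 + R)/(R + R²)
O = 0 (O = √(-1 + 1) = √0 = 0)
F(-10)*O = ((-19 - 10)/((-10)*(1 - 10)))*0 = -⅒*(-29)/(-9)*0 = -⅒*(-⅑)*(-29)*0 = -29/90*0 = 0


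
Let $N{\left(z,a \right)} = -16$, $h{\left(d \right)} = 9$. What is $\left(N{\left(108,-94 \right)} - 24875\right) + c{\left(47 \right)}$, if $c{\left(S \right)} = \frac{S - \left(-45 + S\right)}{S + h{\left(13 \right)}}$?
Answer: $- \frac{1393851}{56} \approx -24890.0$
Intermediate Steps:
$c{\left(S \right)} = \frac{45}{9 + S}$ ($c{\left(S \right)} = \frac{S - \left(-45 + S\right)}{S + 9} = \frac{45}{9 + S}$)
$\left(N{\left(108,-94 \right)} - 24875\right) + c{\left(47 \right)} = \left(-16 - 24875\right) + \frac{45}{9 + 47} = -24891 + \frac{45}{56} = - \frac{1393851}{56}$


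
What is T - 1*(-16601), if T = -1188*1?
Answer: 15413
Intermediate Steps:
T = -1188
T - 1*(-16601) = -1188 - 1*(-16601) = -1188 + 16601 = 15413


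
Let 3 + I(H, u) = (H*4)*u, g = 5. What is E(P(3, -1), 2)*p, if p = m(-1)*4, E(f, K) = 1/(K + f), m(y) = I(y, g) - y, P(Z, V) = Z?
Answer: -88/5 ≈ -17.600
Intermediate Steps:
I(H, u) = -3 + 4*H*u (I(H, u) = -3 + (H*4)*u = -3 + (4*H)*u = -3 + 4*H*u)
m(y) = -3 + 19*y (m(y) = (-3 + 4*y*5) - y = (-3 + 20*y) - y = -3 + 19*y)
p = -88 (p = (-3 + 19*(-1))*4 = (-3 - 19)*4 = -22*4 = -88)
E(P(3, -1), 2)*p = -88/(2 + 3) = -88/5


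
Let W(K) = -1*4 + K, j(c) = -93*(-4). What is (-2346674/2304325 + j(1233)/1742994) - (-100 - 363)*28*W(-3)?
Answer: -60747765572247076/669404108175 ≈ -90749.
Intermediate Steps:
j(c) = 372
W(K) = -4 + K
(-2346674/2304325 + j(1233)/1742994) - (-100 - 363)*28*W(-3) = (-2346674/2304325 + 372/1742994) - (-100 - 363)*28*(-4 - 3) = (-2346674*1/2304325 + 372*(1/1742994)) - (-463)*28*(-7) = (-2346674/2304325 + 62/290499) - (-463)*(-196) = -681563582176/669404108175 - 1*90748 = -681563582176/669404108175 - 90748 = -60747765572247076/669404108175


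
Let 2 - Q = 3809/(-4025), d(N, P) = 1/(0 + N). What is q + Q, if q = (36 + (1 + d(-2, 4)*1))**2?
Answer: 21496661/16100 ≈ 1335.2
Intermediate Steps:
d(N, P) = 1/N
Q = 11859/4025 (Q = 2 - 3809/(-4025) = 2 - 3809*(-1)/4025 = 2 - 1*(-3809/4025) = 2 + 3809/4025 = 11859/4025 ≈ 2.9463)
q = 5329/4 (q = (36 + (1 + 1/(-2)))**2 = (36 + (1 - 1/2*1))**2 = (36 + (1 - 1/2))**2 = (36 + 1/2)**2 = (73/2)**2 = 5329/4 ≈ 1332.3)
q + Q = 5329/4 + 11859/4025 = 21496661/16100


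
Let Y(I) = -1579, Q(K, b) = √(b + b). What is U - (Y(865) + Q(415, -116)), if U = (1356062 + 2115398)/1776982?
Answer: 1404663019/888491 - 2*I*√58 ≈ 1581.0 - 15.232*I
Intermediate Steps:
Q(K, b) = √2*√b (Q(K, b) = √(2*b) = √2*√b)
U = 1735730/888491 (U = 3471460*(1/1776982) = 1735730/888491 ≈ 1.9536)
U - (Y(865) + Q(415, -116)) = 1735730/888491 - (-1579 + √2*√(-116)) = 1735730/888491 - (-1579 + √2*(2*I*√29)) = 1735730/888491 - (-1579 + 2*I*√58) = 1735730/888491 + (1579 - 2*I*√58) = 1404663019/888491 - 2*I*√58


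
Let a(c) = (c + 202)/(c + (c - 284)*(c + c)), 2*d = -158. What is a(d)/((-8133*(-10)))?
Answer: 41/1552725250 ≈ 2.6405e-8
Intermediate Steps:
d = -79 (d = (½)*(-158) = -79)
a(c) = (202 + c)/(c + 2*c*(-284 + c)) (a(c) = (202 + c)/(c + (-284 + c)*(2*c)) = (202 + c)/(c + 2*c*(-284 + c)))
a(d)/((-8133*(-10))) = ((202 - 79)/((-79)*(-567 + 2*(-79))))/((-8133*(-10))) = -1/79*123/(-567 - 158)/81330 = -1/79*123/(-725)*(1/81330) = -1/79*(-1/725)*123*(1/81330) = (123/57275)*(1/81330) = 41/1552725250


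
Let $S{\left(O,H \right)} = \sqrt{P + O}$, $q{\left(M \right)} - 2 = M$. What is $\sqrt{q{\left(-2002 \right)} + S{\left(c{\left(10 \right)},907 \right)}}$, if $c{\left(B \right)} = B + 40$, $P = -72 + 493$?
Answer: $\sqrt{-2000 + \sqrt{471}} \approx 44.478 i$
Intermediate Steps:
$P = 421$
$q{\left(M \right)} = 2 + M$
$c{\left(B \right)} = 40 + B$
$S{\left(O,H \right)} = \sqrt{421 + O}$
$\sqrt{q{\left(-2002 \right)} + S{\left(c{\left(10 \right)},907 \right)}} = \sqrt{\left(2 - 2002\right) + \sqrt{421 + \left(40 + 10\right)}} = \sqrt{-2000 + \sqrt{421 + 50}} = \sqrt{-2000 + \sqrt{471}}$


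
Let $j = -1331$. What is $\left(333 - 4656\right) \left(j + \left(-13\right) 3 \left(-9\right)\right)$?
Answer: $4236540$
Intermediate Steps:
$\left(333 - 4656\right) \left(j + \left(-13\right) 3 \left(-9\right)\right) = \left(333 - 4656\right) \left(-1331 + \left(-13\right) 3 \left(-9\right)\right) = - 4323 \left(-1331 - -351\right) = - 4323 \left(-1331 + 351\right) = \left(-4323\right) \left(-980\right) = 4236540$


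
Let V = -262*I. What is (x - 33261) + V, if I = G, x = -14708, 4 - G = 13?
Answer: -45611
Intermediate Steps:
G = -9 (G = 4 - 1*13 = 4 - 13 = -9)
I = -9
V = 2358 (V = -262*(-9) = 2358)
(x - 33261) + V = (-14708 - 33261) + 2358 = -47969 + 2358 = -45611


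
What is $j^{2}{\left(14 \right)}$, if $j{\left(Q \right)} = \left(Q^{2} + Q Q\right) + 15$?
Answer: $165649$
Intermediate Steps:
$j{\left(Q \right)} = 15 + 2 Q^{2}$ ($j{\left(Q \right)} = \left(Q^{2} + Q^{2}\right) + 15 = 2 Q^{2} + 15 = 15 + 2 Q^{2}$)
$j^{2}{\left(14 \right)} = \left(15 + 2 \cdot 14^{2}\right)^{2} = \left(15 + 2 \cdot 196\right)^{2} = \left(15 + 392\right)^{2} = 407^{2} = 165649$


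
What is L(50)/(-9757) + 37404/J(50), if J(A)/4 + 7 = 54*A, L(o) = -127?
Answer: 91579718/26275601 ≈ 3.4854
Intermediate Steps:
J(A) = -28 + 216*A (J(A) = -28 + 4*(54*A) = -28 + 216*A)
L(50)/(-9757) + 37404/J(50) = -127/(-9757) + 37404/(-28 + 216*50) = -127*(-1/9757) + 37404/(-28 + 10800) = 127/9757 + 37404/10772 = 127/9757 + 37404*(1/10772) = 127/9757 + 9351/2693 = 91579718/26275601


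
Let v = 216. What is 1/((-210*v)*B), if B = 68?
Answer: -1/3084480 ≈ -3.2420e-7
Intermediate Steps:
1/((-210*v)*B) = 1/(-210*216*68) = 1/(-45360*68) = 1/(-3084480) = -1/3084480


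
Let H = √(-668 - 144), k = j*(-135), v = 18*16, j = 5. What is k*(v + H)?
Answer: -194400 - 1350*I*√203 ≈ -1.944e+5 - 19235.0*I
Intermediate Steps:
v = 288
k = -675 (k = 5*(-135) = -675)
H = 2*I*√203 (H = √(-812) = 2*I*√203 ≈ 28.496*I)
k*(v + H) = -675*(288 + 2*I*√203) = -194400 - 1350*I*√203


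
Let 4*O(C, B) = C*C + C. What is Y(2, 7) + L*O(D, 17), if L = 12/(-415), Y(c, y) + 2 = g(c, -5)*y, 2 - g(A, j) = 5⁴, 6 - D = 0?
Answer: -1810771/415 ≈ -4363.3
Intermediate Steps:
D = 6 (D = 6 - 1*0 = 6 + 0 = 6)
O(C, B) = C/4 + C²/4 (O(C, B) = (C*C + C)/4 = (C² + C)/4 = (C + C²)/4 = C/4 + C²/4)
g(A, j) = -623 (g(A, j) = 2 - 1*5⁴ = 2 - 1*625 = 2 - 625 = -623)
Y(c, y) = -2 - 623*y
L = -12/415 (L = 12*(-1/415) = -12/415 ≈ -0.028916)
Y(2, 7) + L*O(D, 17) = (-2 - 623*7) - 3*6*(1 + 6)/415 = (-2 - 4361) - 3*6*7/415 = -4363 - 12/415*21/2 = -4363 - 126/415 = -1810771/415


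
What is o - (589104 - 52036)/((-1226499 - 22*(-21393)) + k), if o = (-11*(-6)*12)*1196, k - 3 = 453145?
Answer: 286732399628/302705 ≈ 9.4723e+5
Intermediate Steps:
k = 453148 (k = 3 + 453145 = 453148)
o = 947232 (o = (66*12)*1196 = 792*1196 = 947232)
o - (589104 - 52036)/((-1226499 - 22*(-21393)) + k) = 947232 - (589104 - 52036)/((-1226499 - 22*(-21393)) + 453148) = 947232 - 537068/((-1226499 + 470646) + 453148) = 947232 - 537068/(-755853 + 453148) = 947232 - 537068/(-302705) = 947232 - 537068*(-1)/302705 = 947232 - 1*(-537068/302705) = 947232 + 537068/302705 = 286732399628/302705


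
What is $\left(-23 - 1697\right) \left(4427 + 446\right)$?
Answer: $-8381560$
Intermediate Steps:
$\left(-23 - 1697\right) \left(4427 + 446\right) = \left(-1720\right) 4873 = -8381560$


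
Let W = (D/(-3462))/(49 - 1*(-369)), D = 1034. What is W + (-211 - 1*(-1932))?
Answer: 113203891/65778 ≈ 1721.0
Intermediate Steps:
W = -47/65778 (W = (1034/(-3462))/(49 - 1*(-369)) = (1034*(-1/3462))/(49 + 369) = -517/1731/418 = -517/1731*1/418 = -47/65778 ≈ -0.00071452)
W + (-211 - 1*(-1932)) = -47/65778 + (-211 - 1*(-1932)) = -47/65778 + (-211 + 1932) = -47/65778 + 1721 = 113203891/65778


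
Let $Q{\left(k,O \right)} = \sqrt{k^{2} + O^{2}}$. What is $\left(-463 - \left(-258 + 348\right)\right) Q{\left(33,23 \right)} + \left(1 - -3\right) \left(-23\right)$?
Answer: $-92 - 553 \sqrt{1618} \approx -22336.0$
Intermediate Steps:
$Q{\left(k,O \right)} = \sqrt{O^{2} + k^{2}}$
$\left(-463 - \left(-258 + 348\right)\right) Q{\left(33,23 \right)} + \left(1 - -3\right) \left(-23\right) = \left(-463 - \left(-258 + 348\right)\right) \sqrt{23^{2} + 33^{2}} + \left(1 - -3\right) \left(-23\right) = \left(-463 - 90\right) \sqrt{529 + 1089} + \left(1 + 3\right) \left(-23\right) = \left(-463 - 90\right) \sqrt{1618} + 4 \left(-23\right) = - 553 \sqrt{1618} - 92 = -92 - 553 \sqrt{1618}$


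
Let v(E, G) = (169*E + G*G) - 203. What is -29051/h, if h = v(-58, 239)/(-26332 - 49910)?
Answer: 1107453171/23558 ≈ 47010.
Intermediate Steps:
v(E, G) = -203 + G² + 169*E (v(E, G) = (169*E + G²) - 203 = (G² + 169*E) - 203 = -203 + G² + 169*E)
h = -23558/38121 (h = (-203 + 239² + 169*(-58))/(-26332 - 49910) = (-203 + 57121 - 9802)/(-76242) = 47116*(-1/76242) = -23558/38121 ≈ -0.61798)
-29051/h = -29051/(-23558/38121) = -29051*(-38121/23558) = 1107453171/23558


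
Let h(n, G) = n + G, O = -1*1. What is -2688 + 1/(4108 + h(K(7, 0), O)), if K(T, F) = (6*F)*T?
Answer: -11039615/4107 ≈ -2688.0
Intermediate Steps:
O = -1
K(T, F) = 6*F*T
h(n, G) = G + n
-2688 + 1/(4108 + h(K(7, 0), O)) = -2688 + 1/(4108 + (-1 + 6*0*7)) = -2688 + 1/(4108 + (-1 + 0)) = -2688 + 1/(4108 - 1) = -2688 + 1/4107 = -11039615/4107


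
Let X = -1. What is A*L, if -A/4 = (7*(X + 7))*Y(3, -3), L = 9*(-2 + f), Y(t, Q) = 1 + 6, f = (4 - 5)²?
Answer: 10584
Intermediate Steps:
f = 1 (f = (-1)² = 1)
Y(t, Q) = 7
L = -9 (L = 9*(-2 + 1) = 9*(-1) = -9)
A = -1176 (A = -4*7*(-1 + 7)*7 = -4*7*6*7 = -168*7 = -4*294 = -1176)
A*L = -1176*(-9) = 10584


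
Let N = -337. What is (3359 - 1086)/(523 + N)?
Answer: 2273/186 ≈ 12.220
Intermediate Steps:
(3359 - 1086)/(523 + N) = (3359 - 1086)/(523 - 337) = 2273/186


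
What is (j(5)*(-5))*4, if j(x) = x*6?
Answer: -600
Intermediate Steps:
j(x) = 6*x
(j(5)*(-5))*4 = ((6*5)*(-5))*4 = (30*(-5))*4 = -150*4 = -600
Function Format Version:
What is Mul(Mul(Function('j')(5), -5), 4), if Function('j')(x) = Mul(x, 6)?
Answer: -600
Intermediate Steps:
Function('j')(x) = Mul(6, x)
Mul(Mul(Function('j')(5), -5), 4) = Mul(Mul(Mul(6, 5), -5), 4) = Mul(Mul(30, -5), 4) = Mul(-150, 4) = -600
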